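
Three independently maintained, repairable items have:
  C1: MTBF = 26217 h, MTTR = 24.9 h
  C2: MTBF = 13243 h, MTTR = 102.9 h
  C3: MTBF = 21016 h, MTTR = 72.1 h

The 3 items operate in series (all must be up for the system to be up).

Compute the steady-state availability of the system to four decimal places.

0.9880

A(C1) = MTBF/(MTBF+MTTR) = 26217/(26217+24.9) = 0.999051
A(C2) = MTBF/(MTBF+MTTR) = 13243/(13243+102.9) = 0.992290
A(C3) = MTBF/(MTBF+MTTR) = 21016/(21016+72.1) = 0.996581
Series availability: 0.999051 × 0.992290 × 0.996581 = 0.9880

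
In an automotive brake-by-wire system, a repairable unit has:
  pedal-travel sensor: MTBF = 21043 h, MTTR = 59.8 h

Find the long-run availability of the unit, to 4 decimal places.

0.9972

A(pedal-travel sensor) = MTBF/(MTBF+MTTR) = 21043/(21043+59.8) = 0.9972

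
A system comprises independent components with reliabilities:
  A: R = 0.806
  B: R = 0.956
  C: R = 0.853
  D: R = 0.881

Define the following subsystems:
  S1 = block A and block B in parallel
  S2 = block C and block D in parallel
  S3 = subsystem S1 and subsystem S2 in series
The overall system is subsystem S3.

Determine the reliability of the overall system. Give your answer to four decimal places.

Parallel (A and B): 1 − (1 − 0.806000)(1 − 0.956000) = 0.991464
Parallel (C and D): 1 − (1 − 0.853000)(1 − 0.881000) = 0.982507
Series ([0.991464] and [0.982507]): 0.991464 × 0.982507 = 0.9741

0.9741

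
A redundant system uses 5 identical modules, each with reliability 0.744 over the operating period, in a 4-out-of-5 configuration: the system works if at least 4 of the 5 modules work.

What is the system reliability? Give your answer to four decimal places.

R = Σ_{i=4}^{5} C(5,i) p^i (1−p)^{5−i} with p = 0.744
C(5,4)·0.744^4·0.256^1 = 0.392195
C(5,5)·0.744^5·0.256^0 = 0.227963
Sum = 0.6202

0.6202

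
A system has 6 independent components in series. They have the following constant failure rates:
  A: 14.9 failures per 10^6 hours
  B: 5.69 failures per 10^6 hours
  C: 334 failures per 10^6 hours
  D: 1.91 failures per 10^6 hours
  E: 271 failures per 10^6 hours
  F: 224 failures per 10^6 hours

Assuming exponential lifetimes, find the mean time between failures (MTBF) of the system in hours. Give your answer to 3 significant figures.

1170

Series of exponential components: λ_sys = Σ λ_i
λ_sys = 0.0000149 + 0.00000569 + 0.000334 + 0.00000191 + 0.000271 + 0.000224 = 8.5150e-04 /h
MTBF = 1 / λ_sys = 1170 h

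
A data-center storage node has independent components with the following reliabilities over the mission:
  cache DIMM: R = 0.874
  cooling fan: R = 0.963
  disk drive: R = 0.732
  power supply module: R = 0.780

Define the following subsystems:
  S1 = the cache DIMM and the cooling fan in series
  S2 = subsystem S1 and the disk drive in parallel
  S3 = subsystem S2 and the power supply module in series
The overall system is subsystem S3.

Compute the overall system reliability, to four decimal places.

Series (cache DIMM and cooling fan): 0.874000 × 0.963000 = 0.841662
Parallel ([0.841662] and disk drive): 1 − (1 − 0.841662)(1 − 0.732000) = 0.957565
Series ([0.957565] and power supply module): 0.957565 × 0.780000 = 0.7469

0.7469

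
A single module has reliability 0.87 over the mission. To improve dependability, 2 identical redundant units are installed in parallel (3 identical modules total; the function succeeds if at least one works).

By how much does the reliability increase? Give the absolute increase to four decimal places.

R_before = 0.87
R_after = 1 − (1 − 0.87)^3 = 0.9978
ΔR = 0.9978 − 0.87 = 0.1278

0.1278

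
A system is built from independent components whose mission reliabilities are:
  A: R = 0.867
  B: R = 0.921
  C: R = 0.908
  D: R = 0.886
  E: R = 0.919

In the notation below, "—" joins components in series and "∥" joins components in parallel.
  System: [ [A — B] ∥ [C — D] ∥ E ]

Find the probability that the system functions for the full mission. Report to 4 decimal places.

0.9968

Series (A and B): 0.867000 × 0.921000 = 0.798507
Series (C and D): 0.908000 × 0.886000 = 0.804488
Parallel ([0.798507], [0.804488], and E): 1 − (1 − 0.798507)(1 − 0.804488)(1 − 0.919000) = 0.9968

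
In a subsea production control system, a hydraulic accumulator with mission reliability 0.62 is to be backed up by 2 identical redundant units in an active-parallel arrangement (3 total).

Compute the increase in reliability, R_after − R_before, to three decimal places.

0.325

R_before = 0.62
R_after = 1 − (1 − 0.62)^3 = 0.945
ΔR = 0.945 − 0.62 = 0.325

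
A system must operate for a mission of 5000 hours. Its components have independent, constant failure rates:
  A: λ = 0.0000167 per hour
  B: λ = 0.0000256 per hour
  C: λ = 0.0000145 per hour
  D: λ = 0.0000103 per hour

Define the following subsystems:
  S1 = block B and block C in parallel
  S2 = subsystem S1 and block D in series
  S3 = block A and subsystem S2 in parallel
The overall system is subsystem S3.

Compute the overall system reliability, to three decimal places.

R(A) = exp(−0.0000167 × 5000) = 0.91989
R(B) = exp(−0.0000256 × 5000) = 0.87985
R(C) = exp(−0.0000145 × 5000) = 0.93007
R(D) = exp(−0.0000103 × 5000) = 0.94980
Parallel (B and C): 1 − (1 − 0.87985)(1 − 0.93007) = 0.99160
Series ([0.99160] and D): 0.99160 × 0.94980 = 0.94182
Parallel (A and [0.94182]): 1 − (1 − 0.91989)(1 − 0.94182) = 0.995

0.995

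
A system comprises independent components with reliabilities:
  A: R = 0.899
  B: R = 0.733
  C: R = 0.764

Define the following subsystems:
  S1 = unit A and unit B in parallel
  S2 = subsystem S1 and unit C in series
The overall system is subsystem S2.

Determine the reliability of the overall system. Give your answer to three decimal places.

0.743

Parallel (A and B): 1 − (1 − 0.89900)(1 − 0.73300) = 0.97303
Series ([0.97303] and C): 0.97303 × 0.76400 = 0.743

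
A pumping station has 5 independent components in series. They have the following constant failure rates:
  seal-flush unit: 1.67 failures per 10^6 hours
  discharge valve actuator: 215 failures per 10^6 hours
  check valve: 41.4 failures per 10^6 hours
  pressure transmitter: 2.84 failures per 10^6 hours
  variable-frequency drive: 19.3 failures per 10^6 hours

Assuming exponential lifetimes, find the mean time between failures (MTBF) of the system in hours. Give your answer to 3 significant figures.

3570

Series of exponential components: λ_sys = Σ λ_i
λ_sys = 0.00000167 + 0.000215 + 0.0000414 + 0.00000284 + 0.0000193 = 2.8021e-04 /h
MTBF = 1 / λ_sys = 3570 h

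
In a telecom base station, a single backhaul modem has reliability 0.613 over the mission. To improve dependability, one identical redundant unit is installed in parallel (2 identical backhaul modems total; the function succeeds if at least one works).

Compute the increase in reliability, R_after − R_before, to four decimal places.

R_before = 0.613
R_after = 1 − (1 − 0.613)^2 = 0.8502
ΔR = 0.8502 − 0.613 = 0.2372

0.2372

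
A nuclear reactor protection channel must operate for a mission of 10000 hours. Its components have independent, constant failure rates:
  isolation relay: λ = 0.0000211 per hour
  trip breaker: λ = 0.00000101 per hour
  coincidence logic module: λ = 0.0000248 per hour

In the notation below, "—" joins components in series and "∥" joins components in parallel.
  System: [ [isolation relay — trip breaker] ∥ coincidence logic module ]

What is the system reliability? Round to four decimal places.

0.9564

R(isolation relay) = exp(−0.0000211 × 10000) = 0.809774
R(trip breaker) = exp(−0.00000101 × 10000) = 0.989951
R(coincidence logic module) = exp(−0.0000248 × 10000) = 0.780360
Series (isolation relay and trip breaker): 0.809774 × 0.989951 = 0.801637
Parallel ([0.801637] and coincidence logic module): 1 − (1 − 0.801637)(1 − 0.780360) = 0.9564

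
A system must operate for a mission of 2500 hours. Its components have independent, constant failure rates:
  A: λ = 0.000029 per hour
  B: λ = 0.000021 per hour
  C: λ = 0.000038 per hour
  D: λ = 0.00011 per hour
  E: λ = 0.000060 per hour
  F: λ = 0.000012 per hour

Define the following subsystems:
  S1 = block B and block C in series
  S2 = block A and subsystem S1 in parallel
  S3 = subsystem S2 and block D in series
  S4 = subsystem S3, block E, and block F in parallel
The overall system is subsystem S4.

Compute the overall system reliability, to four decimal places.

R(A) = exp(−0.000029 × 2500) = 0.930066
R(B) = exp(−0.000021 × 2500) = 0.948854
R(C) = exp(−0.000038 × 2500) = 0.909373
R(D) = exp(−0.00011 × 2500) = 0.759572
R(E) = exp(−0.000060 × 2500) = 0.860708
R(F) = exp(−0.000012 × 2500) = 0.970446
Series (B and C): 0.948854 × 0.909373 = 0.862862
Parallel (A and [0.862862]): 1 − (1 − 0.930066)(1 − 0.862862) = 0.990409
Series ([0.990409] and D): 0.990409 × 0.759572 = 0.752287
Parallel ([0.752287], E, and F): 1 − (1 − 0.752287)(1 − 0.860708)(1 − 0.970446) = 0.9990

0.9990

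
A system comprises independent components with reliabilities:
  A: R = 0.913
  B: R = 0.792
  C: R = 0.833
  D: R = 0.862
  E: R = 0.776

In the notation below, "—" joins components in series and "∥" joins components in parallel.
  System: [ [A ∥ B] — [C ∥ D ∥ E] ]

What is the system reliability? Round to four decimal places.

Parallel (A and B): 1 − (1 − 0.913000)(1 − 0.792000) = 0.981904
Parallel (C, D, and E): 1 − (1 − 0.833000)(1 − 0.862000)(1 − 0.776000) = 0.994838
Series ([0.981904] and [0.994838]): 0.981904 × 0.994838 = 0.9768

0.9768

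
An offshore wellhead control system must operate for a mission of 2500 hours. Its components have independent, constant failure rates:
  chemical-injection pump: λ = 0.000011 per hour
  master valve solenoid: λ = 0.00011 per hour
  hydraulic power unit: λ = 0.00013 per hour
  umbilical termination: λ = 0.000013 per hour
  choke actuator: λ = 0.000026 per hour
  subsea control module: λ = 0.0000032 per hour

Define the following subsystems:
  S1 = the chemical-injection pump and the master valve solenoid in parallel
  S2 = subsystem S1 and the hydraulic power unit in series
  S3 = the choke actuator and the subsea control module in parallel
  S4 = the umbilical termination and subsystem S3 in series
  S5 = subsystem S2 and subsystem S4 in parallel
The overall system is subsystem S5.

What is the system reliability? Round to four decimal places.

0.9908

R(chemical-injection pump) = exp(−0.000011 × 2500) = 0.972875
R(master valve solenoid) = exp(−0.00011 × 2500) = 0.759572
R(hydraulic power unit) = exp(−0.00013 × 2500) = 0.722527
R(umbilical termination) = exp(−0.000013 × 2500) = 0.968022
R(choke actuator) = exp(−0.000026 × 2500) = 0.937067
R(subsea control module) = exp(−0.0000032 × 2500) = 0.992032
Parallel (chemical-injection pump and master valve solenoid): 1 − (1 − 0.972875)(1 − 0.759572) = 0.993478
Series ([0.993478] and hydraulic power unit): 0.993478 × 0.722527 = 0.717815
Parallel (choke actuator and subsea control module): 1 − (1 − 0.937067)(1 − 0.992032) = 0.999499
Series (umbilical termination and [0.999499]): 0.968022 × 0.999499 = 0.967537
Parallel ([0.717815] and [0.967537]): 1 − (1 − 0.717815)(1 − 0.967537) = 0.9908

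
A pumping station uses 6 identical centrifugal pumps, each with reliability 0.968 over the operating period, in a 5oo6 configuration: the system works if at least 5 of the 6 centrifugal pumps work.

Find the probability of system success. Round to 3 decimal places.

R = Σ_{i=5}^{6} C(6,i) p^i (1−p)^{6−i} with p = 0.968
C(6,5)·0.968^5·0.032^1 = 0.16318
C(6,6)·0.968^6·0.032^0 = 0.82272
Sum = 0.986

0.986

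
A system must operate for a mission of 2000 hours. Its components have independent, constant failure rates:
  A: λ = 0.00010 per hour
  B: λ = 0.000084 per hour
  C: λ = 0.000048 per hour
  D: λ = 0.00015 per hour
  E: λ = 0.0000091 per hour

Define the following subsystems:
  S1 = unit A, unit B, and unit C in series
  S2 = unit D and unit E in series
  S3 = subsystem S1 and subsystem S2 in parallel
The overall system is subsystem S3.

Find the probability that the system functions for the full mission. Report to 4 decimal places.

R(A) = exp(−0.00010 × 2000) = 0.818731
R(B) = exp(−0.000084 × 2000) = 0.845354
R(C) = exp(−0.000048 × 2000) = 0.908464
R(D) = exp(−0.00015 × 2000) = 0.740818
R(E) = exp(−0.0000091 × 2000) = 0.981965
Series (A, B, and C): 0.818731 × 0.845354 × 0.908464 = 0.628764
Series (D and E): 0.740818 × 0.981965 = 0.727457
Parallel ([0.628764] and [0.727457]): 1 − (1 − 0.628764)(1 − 0.727457) = 0.8988

0.8988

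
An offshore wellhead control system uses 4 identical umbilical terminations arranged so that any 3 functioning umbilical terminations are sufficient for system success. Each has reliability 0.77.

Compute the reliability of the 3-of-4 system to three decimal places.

0.772

R = Σ_{i=3}^{4} C(4,i) p^i (1−p)^{4−i} with p = 0.77
C(4,3)·0.77^3·0.23^1 = 0.42001
C(4,4)·0.77^4·0.23^0 = 0.35153
Sum = 0.772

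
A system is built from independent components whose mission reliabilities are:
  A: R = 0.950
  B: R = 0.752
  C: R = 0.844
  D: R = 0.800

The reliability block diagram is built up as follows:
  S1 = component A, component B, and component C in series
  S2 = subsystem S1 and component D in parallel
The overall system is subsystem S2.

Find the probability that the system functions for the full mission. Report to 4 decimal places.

Series (A, B, and C): 0.950000 × 0.752000 × 0.844000 = 0.602954
Parallel ([0.602954] and D): 1 − (1 − 0.602954)(1 − 0.800000) = 0.9206

0.9206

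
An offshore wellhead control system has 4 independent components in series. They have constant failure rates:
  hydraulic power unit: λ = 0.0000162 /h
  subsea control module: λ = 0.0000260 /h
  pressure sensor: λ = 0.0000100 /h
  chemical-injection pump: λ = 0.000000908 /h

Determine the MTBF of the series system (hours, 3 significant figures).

18800

Series of exponential components: λ_sys = Σ λ_i
λ_sys = 0.0000162 + 0.0000260 + 0.0000100 + 0.000000908 = 5.3108e-05 /h
MTBF = 1 / λ_sys = 18800 h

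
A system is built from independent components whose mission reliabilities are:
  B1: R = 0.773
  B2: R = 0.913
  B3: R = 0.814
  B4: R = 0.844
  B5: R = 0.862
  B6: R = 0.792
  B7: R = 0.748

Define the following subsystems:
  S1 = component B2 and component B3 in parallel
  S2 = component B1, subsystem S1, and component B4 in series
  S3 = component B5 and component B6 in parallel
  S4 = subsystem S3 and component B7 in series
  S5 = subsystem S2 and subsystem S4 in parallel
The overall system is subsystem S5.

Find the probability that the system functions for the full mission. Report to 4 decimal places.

0.9021

Parallel (B2 and B3): 1 − (1 − 0.913000)(1 − 0.814000) = 0.983818
Series (B1, [0.983818], and B4): 0.773000 × 0.983818 × 0.844000 = 0.641855
Parallel (B5 and B6): 1 − (1 − 0.862000)(1 − 0.792000) = 0.971296
Series ([0.971296] and B7): 0.971296 × 0.748000 = 0.726529
Parallel ([0.641855] and [0.726529]): 1 − (1 − 0.641855)(1 − 0.726529) = 0.9021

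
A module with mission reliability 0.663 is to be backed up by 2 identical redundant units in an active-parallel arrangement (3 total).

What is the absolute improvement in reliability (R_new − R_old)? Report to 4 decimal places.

R_before = 0.663
R_after = 1 − (1 − 0.663)^3 = 0.9617
ΔR = 0.9617 − 0.663 = 0.2987

0.2987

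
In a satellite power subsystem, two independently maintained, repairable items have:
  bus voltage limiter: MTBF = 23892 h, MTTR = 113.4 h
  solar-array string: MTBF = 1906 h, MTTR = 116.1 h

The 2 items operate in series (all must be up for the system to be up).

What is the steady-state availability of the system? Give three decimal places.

0.938

A(bus voltage limiter) = MTBF/(MTBF+MTTR) = 23892/(23892+113.4) = 0.995276
A(solar-array string) = MTBF/(MTBF+MTTR) = 1906/(1906+116.1) = 0.942584
Series availability: 0.995276 × 0.942584 = 0.938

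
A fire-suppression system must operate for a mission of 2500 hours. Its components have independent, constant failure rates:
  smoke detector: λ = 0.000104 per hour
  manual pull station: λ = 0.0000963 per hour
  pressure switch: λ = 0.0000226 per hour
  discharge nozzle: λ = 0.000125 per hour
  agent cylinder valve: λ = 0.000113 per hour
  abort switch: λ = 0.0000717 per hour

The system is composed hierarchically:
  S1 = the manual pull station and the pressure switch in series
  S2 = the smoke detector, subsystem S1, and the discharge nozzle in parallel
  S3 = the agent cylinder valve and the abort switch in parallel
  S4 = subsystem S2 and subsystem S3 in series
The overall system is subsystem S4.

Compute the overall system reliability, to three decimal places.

0.944

R(smoke detector) = exp(−0.000104 × 2500) = 0.77105
R(manual pull station) = exp(−0.0000963 × 2500) = 0.78604
R(pressure switch) = exp(−0.0000226 × 2500) = 0.94507
R(discharge nozzle) = exp(−0.000125 × 2500) = 0.73162
R(agent cylinder valve) = exp(−0.000113 × 2500) = 0.75390
R(abort switch) = exp(−0.0000717 × 2500) = 0.83590
Series (manual pull station and pressure switch): 0.78604 × 0.94507 = 0.74286
Parallel (smoke detector, [0.74286], and discharge nozzle): 1 − (1 − 0.77105)(1 − 0.74286)(1 − 0.73162) = 0.98420
Parallel (agent cylinder valve and abort switch): 1 − (1 − 0.75390)(1 − 0.83590) = 0.95961
Series ([0.98420] and [0.95961]): 0.98420 × 0.95961 = 0.944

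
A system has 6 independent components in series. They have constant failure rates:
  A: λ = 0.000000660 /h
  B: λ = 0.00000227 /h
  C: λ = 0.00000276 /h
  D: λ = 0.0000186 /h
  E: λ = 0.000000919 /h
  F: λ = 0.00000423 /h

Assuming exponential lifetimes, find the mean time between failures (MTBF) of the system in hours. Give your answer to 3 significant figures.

34000

Series of exponential components: λ_sys = Σ λ_i
λ_sys = 0.000000660 + 0.00000227 + 0.00000276 + 0.0000186 + 0.000000919 + 0.00000423 = 2.9439e-05 /h
MTBF = 1 / λ_sys = 34000 h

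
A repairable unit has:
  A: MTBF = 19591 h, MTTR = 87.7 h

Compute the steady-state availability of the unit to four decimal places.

0.9955

A(A) = MTBF/(MTBF+MTTR) = 19591/(19591+87.7) = 0.9955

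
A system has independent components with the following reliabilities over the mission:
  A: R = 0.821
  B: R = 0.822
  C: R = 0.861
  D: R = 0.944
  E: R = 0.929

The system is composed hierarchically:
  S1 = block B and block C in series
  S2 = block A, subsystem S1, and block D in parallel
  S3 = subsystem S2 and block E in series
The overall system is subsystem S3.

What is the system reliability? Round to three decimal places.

Series (B and C): 0.82200 × 0.86100 = 0.70774
Parallel (A, [0.70774], and D): 1 − (1 − 0.82100)(1 − 0.70774)(1 − 0.94400) = 0.99707
Series ([0.99707] and E): 0.99707 × 0.92900 = 0.926

0.926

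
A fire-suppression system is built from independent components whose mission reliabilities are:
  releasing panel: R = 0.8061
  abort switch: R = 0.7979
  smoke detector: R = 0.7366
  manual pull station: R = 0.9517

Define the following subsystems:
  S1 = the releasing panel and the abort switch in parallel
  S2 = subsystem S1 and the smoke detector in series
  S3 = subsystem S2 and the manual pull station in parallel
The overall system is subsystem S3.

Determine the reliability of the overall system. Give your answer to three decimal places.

0.986

Parallel (releasing panel and abort switch): 1 − (1 − 0.80610)(1 − 0.79790) = 0.96081
Series ([0.96081] and smoke detector): 0.96081 × 0.73660 = 0.70773
Parallel ([0.70773] and manual pull station): 1 − (1 − 0.70773)(1 − 0.95170) = 0.986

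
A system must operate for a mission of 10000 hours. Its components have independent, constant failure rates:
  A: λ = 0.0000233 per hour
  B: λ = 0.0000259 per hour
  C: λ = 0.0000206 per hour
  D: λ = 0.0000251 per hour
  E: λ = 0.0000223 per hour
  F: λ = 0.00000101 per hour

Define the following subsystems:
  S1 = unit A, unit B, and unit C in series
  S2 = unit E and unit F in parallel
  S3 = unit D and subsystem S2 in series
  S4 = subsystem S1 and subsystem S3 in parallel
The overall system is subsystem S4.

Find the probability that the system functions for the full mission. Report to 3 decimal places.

R(A) = exp(−0.0000233 × 10000) = 0.79215
R(B) = exp(−0.0000259 × 10000) = 0.77182
R(C) = exp(−0.0000206 × 10000) = 0.81383
R(D) = exp(−0.0000251 × 10000) = 0.77802
R(E) = exp(−0.0000223 × 10000) = 0.80011
R(F) = exp(−0.00000101 × 10000) = 0.98995
Series (A, B, and C): 0.79215 × 0.77182 × 0.81383 = 0.49757
Parallel (E and F): 1 − (1 − 0.80011)(1 − 0.98995) = 0.99799
Series (D and [0.99799]): 0.77802 × 0.99799 = 0.77646
Parallel ([0.49757] and [0.77646]): 1 − (1 − 0.49757)(1 − 0.77646) = 0.888

0.888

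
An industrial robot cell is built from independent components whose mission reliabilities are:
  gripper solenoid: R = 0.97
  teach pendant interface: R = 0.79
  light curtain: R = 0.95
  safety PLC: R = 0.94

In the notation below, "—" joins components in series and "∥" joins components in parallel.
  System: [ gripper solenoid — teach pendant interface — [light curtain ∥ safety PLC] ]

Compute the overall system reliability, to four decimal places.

0.7640

Parallel (light curtain and safety PLC): 1 − (1 − 0.950000)(1 − 0.940000) = 0.997000
Series (gripper solenoid, teach pendant interface, and [0.997000]): 0.970000 × 0.790000 × 0.997000 = 0.7640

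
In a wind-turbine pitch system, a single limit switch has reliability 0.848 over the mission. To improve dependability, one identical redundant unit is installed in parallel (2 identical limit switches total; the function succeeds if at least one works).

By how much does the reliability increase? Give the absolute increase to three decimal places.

0.129

R_before = 0.848
R_after = 1 − (1 − 0.848)^2 = 0.977
ΔR = 0.977 − 0.848 = 0.129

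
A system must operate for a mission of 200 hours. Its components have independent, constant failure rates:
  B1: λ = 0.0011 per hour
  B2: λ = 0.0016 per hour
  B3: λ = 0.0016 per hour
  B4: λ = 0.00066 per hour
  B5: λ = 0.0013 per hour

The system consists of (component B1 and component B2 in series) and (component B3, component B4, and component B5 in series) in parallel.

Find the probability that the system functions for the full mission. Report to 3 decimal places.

R(B1) = exp(−0.0011 × 200) = 0.80252
R(B2) = exp(−0.0016 × 200) = 0.72615
R(B3) = exp(−0.0016 × 200) = 0.72615
R(B4) = exp(−0.00066 × 200) = 0.87634
R(B5) = exp(−0.0013 × 200) = 0.77105
Series (B1 and B2): 0.80252 × 0.72615 = 0.58275
Series (B3, B4, and B5): 0.72615 × 0.87634 × 0.77105 = 0.49066
Parallel ([0.58275] and [0.49066]): 1 − (1 − 0.58275)(1 − 0.49066) = 0.787

0.787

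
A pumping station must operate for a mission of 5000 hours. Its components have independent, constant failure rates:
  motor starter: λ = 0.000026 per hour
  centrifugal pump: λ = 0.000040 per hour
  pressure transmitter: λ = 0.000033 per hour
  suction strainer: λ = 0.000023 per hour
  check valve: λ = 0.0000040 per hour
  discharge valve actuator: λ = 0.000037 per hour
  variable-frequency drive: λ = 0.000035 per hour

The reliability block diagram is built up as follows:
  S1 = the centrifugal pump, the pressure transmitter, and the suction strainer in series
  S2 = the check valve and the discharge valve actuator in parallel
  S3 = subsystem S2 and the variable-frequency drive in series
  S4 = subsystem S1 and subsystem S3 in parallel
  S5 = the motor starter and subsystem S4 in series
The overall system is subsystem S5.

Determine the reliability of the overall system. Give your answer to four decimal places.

R(motor starter) = exp(−0.000026 × 5000) = 0.878095
R(centrifugal pump) = exp(−0.000040 × 5000) = 0.818731
R(pressure transmitter) = exp(−0.000033 × 5000) = 0.847894
R(suction strainer) = exp(−0.000023 × 5000) = 0.891366
R(check valve) = exp(−0.0000040 × 5000) = 0.980199
R(discharge valve actuator) = exp(−0.000037 × 5000) = 0.831104
R(variable-frequency drive) = exp(−0.000035 × 5000) = 0.839457
Series (centrifugal pump, pressure transmitter, and suction strainer): 0.818731 × 0.847894 × 0.891366 = 0.618784
Parallel (check valve and discharge valve actuator): 1 − (1 − 0.980199)(1 − 0.831104) = 0.996656
Series ([0.996656] and variable-frequency drive): 0.996656 × 0.839457 = 0.836650
Parallel ([0.618784] and [0.836650]): 1 − (1 − 0.618784)(1 − 0.836650) = 0.937728
Series (motor starter and [0.937728]): 0.878095 × 0.937728 = 0.8234

0.8234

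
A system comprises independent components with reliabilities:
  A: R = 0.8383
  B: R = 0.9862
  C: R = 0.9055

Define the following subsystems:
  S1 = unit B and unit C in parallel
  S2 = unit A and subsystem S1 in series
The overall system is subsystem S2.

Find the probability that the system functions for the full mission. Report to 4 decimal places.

Parallel (B and C): 1 − (1 − 0.986200)(1 − 0.905500) = 0.998696
Series (A and [0.998696]): 0.838300 × 0.998696 = 0.8372

0.8372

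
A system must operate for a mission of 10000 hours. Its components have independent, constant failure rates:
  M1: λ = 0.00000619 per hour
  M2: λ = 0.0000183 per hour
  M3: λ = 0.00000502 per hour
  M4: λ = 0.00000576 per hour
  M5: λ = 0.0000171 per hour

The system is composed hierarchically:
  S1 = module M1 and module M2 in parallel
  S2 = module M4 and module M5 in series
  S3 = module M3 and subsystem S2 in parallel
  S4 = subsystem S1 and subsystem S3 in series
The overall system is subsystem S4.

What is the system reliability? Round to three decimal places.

0.980

R(M1) = exp(−0.00000619 × 10000) = 0.93998
R(M2) = exp(−0.0000183 × 10000) = 0.83277
R(M3) = exp(−0.00000502 × 10000) = 0.95104
R(M4) = exp(−0.00000576 × 10000) = 0.94403
R(M5) = exp(−0.0000171 × 10000) = 0.84282
Parallel (M1 and M2): 1 − (1 − 0.93998)(1 − 0.83277) = 0.98996
Series (M4 and M5): 0.94403 × 0.84282 = 0.79565
Parallel (M3 and [0.79565]): 1 − (1 − 0.95104)(1 − 0.79565) = 0.99000
Series ([0.98996] and [0.99000]): 0.98996 × 0.99000 = 0.980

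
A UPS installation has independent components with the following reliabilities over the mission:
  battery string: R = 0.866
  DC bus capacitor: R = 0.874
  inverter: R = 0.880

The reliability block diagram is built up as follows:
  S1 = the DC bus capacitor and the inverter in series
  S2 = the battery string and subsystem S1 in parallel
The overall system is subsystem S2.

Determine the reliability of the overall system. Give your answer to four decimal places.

0.9691

Series (DC bus capacitor and inverter): 0.874000 × 0.880000 = 0.769120
Parallel (battery string and [0.769120]): 1 − (1 − 0.866000)(1 − 0.769120) = 0.9691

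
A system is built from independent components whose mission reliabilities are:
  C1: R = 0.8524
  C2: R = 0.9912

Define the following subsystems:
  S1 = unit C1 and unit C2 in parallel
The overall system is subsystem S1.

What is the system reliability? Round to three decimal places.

Parallel (C1 and C2): 1 − (1 − 0.85240)(1 − 0.99120) = 0.999

0.999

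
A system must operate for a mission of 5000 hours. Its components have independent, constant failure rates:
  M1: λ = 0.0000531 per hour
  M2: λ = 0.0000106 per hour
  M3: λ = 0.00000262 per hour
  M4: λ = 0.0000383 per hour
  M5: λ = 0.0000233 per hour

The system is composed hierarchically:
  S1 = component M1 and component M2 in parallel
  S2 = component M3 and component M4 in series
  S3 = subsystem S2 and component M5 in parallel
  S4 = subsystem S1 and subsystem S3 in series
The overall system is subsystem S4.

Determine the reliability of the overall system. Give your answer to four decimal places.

R(M1) = exp(−0.0000531 × 5000) = 0.766822
R(M2) = exp(−0.0000106 × 5000) = 0.948380
R(M3) = exp(−0.00000262 × 5000) = 0.986985
R(M4) = exp(−0.0000383 × 5000) = 0.825720
R(M5) = exp(−0.0000233 × 5000) = 0.890030
Parallel (M1 and M2): 1 − (1 − 0.766822)(1 − 0.948380) = 0.987963
Series (M3 and M4): 0.986985 × 0.825720 = 0.814973
Parallel ([0.814973] and M5): 1 − (1 − 0.814973)(1 − 0.890030) = 0.979653
Series ([0.987963] and [0.979653]): 0.987963 × 0.979653 = 0.9679

0.9679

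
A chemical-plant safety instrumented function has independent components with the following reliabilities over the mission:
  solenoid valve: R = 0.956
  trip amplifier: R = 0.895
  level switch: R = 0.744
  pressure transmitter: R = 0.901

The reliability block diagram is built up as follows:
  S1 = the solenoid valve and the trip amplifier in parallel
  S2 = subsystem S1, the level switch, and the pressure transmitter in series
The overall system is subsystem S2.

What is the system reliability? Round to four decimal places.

0.6672

Parallel (solenoid valve and trip amplifier): 1 − (1 − 0.956000)(1 − 0.895000) = 0.995380
Series ([0.995380], level switch, and pressure transmitter): 0.995380 × 0.744000 × 0.901000 = 0.6672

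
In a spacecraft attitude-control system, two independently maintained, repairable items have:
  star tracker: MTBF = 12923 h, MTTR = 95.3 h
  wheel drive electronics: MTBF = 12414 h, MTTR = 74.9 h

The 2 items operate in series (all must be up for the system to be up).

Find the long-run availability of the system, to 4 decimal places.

0.9867

A(star tracker) = MTBF/(MTBF+MTTR) = 12923/(12923+95.3) = 0.992680
A(wheel drive electronics) = MTBF/(MTBF+MTTR) = 12414/(12414+74.9) = 0.994003
Series availability: 0.992680 × 0.994003 = 0.9867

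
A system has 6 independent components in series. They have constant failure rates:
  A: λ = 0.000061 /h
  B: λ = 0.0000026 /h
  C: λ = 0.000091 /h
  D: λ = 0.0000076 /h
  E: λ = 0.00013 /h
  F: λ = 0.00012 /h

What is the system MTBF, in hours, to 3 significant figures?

Series of exponential components: λ_sys = Σ λ_i
λ_sys = 0.000061 + 0.0000026 + 0.000091 + 0.0000076 + 0.00013 + 0.00012 = 4.1220e-04 /h
MTBF = 1 / λ_sys = 2430 h

2430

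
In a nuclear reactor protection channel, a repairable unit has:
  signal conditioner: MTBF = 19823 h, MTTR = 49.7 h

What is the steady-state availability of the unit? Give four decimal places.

A(signal conditioner) = MTBF/(MTBF+MTTR) = 19823/(19823+49.7) = 0.9975

0.9975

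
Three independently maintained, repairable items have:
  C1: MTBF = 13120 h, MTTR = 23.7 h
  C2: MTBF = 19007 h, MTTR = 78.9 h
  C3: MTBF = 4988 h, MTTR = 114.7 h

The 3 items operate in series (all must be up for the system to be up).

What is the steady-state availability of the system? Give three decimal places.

A(C1) = MTBF/(MTBF+MTTR) = 13120/(13120+23.7) = 0.998197
A(C2) = MTBF/(MTBF+MTTR) = 19007/(19007+78.9) = 0.995866
A(C3) = MTBF/(MTBF+MTTR) = 4988/(4988+114.7) = 0.977522
Series availability: 0.998197 × 0.995866 × 0.977522 = 0.972

0.972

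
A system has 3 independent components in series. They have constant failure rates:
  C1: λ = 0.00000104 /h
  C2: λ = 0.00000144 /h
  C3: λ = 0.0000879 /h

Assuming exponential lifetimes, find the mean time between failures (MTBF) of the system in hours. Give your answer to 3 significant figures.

Series of exponential components: λ_sys = Σ λ_i
λ_sys = 0.00000104 + 0.00000144 + 0.0000879 = 9.0380e-05 /h
MTBF = 1 / λ_sys = 11100 h

11100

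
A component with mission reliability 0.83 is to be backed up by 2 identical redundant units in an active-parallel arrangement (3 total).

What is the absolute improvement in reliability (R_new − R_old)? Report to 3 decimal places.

R_before = 0.83
R_after = 1 − (1 − 0.83)^3 = 0.995
ΔR = 0.995 − 0.83 = 0.165

0.165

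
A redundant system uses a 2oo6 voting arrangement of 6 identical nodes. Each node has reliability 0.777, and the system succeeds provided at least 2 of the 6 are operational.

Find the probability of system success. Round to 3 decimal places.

R = Σ_{i=2}^{6} C(6,i) p^i (1−p)^{6−i} with p = 0.777
C(6,2)·0.777^2·0.223^4 = 0.02240
C(6,3)·0.777^3·0.223^3 = 0.10404
C(6,4)·0.777^4·0.223^2 = 0.27188
C(6,5)·0.777^5·0.223^1 = 0.37893
C(6,6)·0.777^6·0.223^0 = 0.22005
Sum = 0.997

0.997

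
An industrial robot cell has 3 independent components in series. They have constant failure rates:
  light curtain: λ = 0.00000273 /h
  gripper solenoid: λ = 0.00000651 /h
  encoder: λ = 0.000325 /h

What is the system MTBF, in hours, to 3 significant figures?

2990

Series of exponential components: λ_sys = Σ λ_i
λ_sys = 0.00000273 + 0.00000651 + 0.000325 = 3.3424e-04 /h
MTBF = 1 / λ_sys = 2990 h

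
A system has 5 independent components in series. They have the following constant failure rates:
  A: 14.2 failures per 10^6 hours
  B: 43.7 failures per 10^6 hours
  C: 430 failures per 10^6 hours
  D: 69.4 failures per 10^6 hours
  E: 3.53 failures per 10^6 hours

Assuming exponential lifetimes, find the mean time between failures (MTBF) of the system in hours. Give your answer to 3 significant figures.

1780

Series of exponential components: λ_sys = Σ λ_i
λ_sys = 0.0000142 + 0.0000437 + 0.000430 + 0.0000694 + 0.00000353 = 5.6083e-04 /h
MTBF = 1 / λ_sys = 1780 h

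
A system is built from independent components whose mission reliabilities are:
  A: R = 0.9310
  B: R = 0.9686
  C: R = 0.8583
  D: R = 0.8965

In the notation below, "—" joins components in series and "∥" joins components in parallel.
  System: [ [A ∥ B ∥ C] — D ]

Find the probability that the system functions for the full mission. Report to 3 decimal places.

Parallel (A, B, and C): 1 − (1 − 0.93100)(1 − 0.96860)(1 − 0.85830) = 0.99969
Series ([0.99969] and D): 0.99969 × 0.89650 = 0.896

0.896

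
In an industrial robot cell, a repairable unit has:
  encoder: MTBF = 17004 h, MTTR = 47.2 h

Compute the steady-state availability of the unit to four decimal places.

0.9972

A(encoder) = MTBF/(MTBF+MTTR) = 17004/(17004+47.2) = 0.9972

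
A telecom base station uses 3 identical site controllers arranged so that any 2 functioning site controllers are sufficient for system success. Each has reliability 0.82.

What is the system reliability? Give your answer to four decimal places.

R = Σ_{i=2}^{3} C(3,i) p^i (1−p)^{3−i} with p = 0.82
C(3,2)·0.82^2·0.18^1 = 0.363096
C(3,3)·0.82^3·0.18^0 = 0.551368
Sum = 0.9145

0.9145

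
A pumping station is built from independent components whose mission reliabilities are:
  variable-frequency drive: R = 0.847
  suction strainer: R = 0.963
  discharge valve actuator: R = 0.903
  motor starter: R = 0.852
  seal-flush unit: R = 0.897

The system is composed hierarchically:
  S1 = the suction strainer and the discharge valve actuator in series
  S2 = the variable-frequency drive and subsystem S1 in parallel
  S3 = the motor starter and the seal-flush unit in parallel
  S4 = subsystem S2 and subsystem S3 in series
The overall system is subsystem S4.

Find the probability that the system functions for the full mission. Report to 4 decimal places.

Series (suction strainer and discharge valve actuator): 0.963000 × 0.903000 = 0.869589
Parallel (variable-frequency drive and [0.869589]): 1 − (1 − 0.847000)(1 − 0.869589) = 0.980047
Parallel (motor starter and seal-flush unit): 1 − (1 − 0.852000)(1 − 0.897000) = 0.984756
Series ([0.980047] and [0.984756]): 0.980047 × 0.984756 = 0.9651

0.9651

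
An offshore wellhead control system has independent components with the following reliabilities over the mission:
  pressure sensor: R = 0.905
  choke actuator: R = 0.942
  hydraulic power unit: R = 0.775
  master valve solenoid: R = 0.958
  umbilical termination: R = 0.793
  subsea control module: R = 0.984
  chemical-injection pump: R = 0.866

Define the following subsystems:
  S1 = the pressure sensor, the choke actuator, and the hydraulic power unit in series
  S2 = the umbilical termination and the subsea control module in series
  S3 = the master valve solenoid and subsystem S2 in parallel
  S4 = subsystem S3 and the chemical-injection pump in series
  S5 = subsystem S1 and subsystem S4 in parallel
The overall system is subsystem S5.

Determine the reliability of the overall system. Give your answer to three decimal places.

0.952

Series (pressure sensor, choke actuator, and hydraulic power unit): 0.90500 × 0.94200 × 0.77500 = 0.66070
Series (umbilical termination and subsea control module): 0.79300 × 0.98400 = 0.78031
Parallel (master valve solenoid and [0.78031]): 1 − (1 − 0.95800)(1 − 0.78031) = 0.99077
Series ([0.99077] and chemical-injection pump): 0.99077 × 0.86600 = 0.85801
Parallel ([0.66070] and [0.85801]): 1 − (1 − 0.66070)(1 − 0.85801) = 0.952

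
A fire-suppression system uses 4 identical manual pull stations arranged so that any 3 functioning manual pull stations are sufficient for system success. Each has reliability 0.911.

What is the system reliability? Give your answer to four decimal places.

R = Σ_{i=3}^{4} C(4,i) p^i (1−p)^{4−i} with p = 0.911
C(4,3)·0.911^3·0.089^1 = 0.269157
C(4,4)·0.911^4·0.089^0 = 0.688769
Sum = 0.9579

0.9579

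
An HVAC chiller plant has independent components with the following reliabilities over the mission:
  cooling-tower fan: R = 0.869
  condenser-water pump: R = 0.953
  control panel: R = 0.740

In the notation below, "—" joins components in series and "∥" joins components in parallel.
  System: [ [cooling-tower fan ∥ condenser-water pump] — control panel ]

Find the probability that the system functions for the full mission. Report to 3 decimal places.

Parallel (cooling-tower fan and condenser-water pump): 1 − (1 − 0.86900)(1 − 0.95300) = 0.99384
Series ([0.99384] and control panel): 0.99384 × 0.74000 = 0.735

0.735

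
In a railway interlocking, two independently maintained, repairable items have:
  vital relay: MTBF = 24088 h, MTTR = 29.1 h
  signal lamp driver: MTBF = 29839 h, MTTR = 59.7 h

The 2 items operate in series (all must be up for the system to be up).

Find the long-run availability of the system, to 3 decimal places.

A(vital relay) = MTBF/(MTBF+MTTR) = 24088/(24088+29.1) = 0.998793
A(signal lamp driver) = MTBF/(MTBF+MTTR) = 29839/(29839+59.7) = 0.998003
Series availability: 0.998793 × 0.998003 = 0.997

0.997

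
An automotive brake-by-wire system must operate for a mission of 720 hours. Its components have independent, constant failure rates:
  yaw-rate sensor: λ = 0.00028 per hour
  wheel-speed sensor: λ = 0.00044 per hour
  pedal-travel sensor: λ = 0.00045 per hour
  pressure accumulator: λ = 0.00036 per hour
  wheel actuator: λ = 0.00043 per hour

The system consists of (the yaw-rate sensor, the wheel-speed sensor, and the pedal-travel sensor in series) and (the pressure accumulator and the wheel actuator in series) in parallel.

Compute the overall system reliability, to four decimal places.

R(yaw-rate sensor) = exp(−0.00028 × 720) = 0.817422
R(wheel-speed sensor) = exp(−0.00044 × 720) = 0.728476
R(pedal-travel sensor) = exp(−0.00045 × 720) = 0.723250
R(pressure accumulator) = exp(−0.00036 × 720) = 0.771669
R(wheel actuator) = exp(−0.00043 × 720) = 0.733740
Series (yaw-rate sensor, wheel-speed sensor, and pedal-travel sensor): 0.817422 × 0.728476 × 0.723250 = 0.430675
Series (pressure accumulator and wheel actuator): 0.771669 × 0.733740 = 0.566204
Parallel ([0.430675] and [0.566204]): 1 − (1 − 0.430675)(1 − 0.566204) = 0.7530

0.7530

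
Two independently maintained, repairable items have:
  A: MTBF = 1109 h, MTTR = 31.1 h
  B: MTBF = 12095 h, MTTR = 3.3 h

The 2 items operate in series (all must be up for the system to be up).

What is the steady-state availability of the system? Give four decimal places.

A(A) = MTBF/(MTBF+MTTR) = 1109/(1109+31.1) = 0.972722
A(B) = MTBF/(MTBF+MTTR) = 12095/(12095+3.3) = 0.999727
Series availability: 0.972722 × 0.999727 = 0.9725

0.9725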